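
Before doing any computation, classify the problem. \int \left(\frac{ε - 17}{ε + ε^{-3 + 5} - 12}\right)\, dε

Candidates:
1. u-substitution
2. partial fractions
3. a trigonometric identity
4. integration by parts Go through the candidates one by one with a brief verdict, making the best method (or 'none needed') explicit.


Technique: partial fractions — rational integrand, reducible denominator (ε + ε^{-3 + 5} - 12): decompose first, integrate second.
- u-substitution: no subexpression of the integrand serves as a whole-integral substitution inner — individual terms may offer their own, but none carries its derivative as a factor of the full integrand; a working change of variable would have to be constructed from outside the expression.
- partial fractions: yes — fits the structure here.
- a trigonometric identity: no sine or cosine appears, so there is nothing for a trigonometric identity to act on.
- integration by parts: the nonconstant-polynomial-times-standard-kernel pattern (an exp, sine, cosine, or logarithm partner) is absent.


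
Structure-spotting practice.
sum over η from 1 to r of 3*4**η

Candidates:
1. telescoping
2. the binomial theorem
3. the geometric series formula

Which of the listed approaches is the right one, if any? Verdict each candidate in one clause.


Verdict: the geometric series formula — consecutive terms stand in a fixed index-free ratio — the geometric sum formula closes it.
- telescoping — writing out consecutive terms as given produces no pairwise cancellation.
- the binomial theorem — no binomial coefficients pair with matched powers.
- the geometric series formula: applies; the problem has the shape this method handles.


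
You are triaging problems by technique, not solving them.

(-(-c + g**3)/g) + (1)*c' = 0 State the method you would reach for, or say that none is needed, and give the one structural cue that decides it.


Verdict: a linear integrating factor — linear in the unknown with genuine forcing: multiply through by the exponential of the integrated coefficient and the left side closes into one derivative.


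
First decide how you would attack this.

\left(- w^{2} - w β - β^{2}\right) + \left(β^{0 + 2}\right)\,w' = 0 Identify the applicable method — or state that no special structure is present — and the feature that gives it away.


Technique: the homogeneous substitution — the slope's numerator and denominator have matching total degree, so it depends only on w/β and the ratio substitution collapses it.


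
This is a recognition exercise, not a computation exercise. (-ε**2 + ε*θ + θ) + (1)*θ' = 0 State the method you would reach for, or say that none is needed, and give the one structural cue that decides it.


Verdict: a linear integrating factor — the unknown enters only to the first power against a nonzero forcing term — the integrating-factor template applies directly.


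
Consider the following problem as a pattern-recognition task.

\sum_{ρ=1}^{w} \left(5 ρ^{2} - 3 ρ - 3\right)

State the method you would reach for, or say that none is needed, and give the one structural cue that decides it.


Technique: no special technique — no ratio, no shift structure, no binomial pattern: sum the constant-multiple powers of ρ with known formulas.


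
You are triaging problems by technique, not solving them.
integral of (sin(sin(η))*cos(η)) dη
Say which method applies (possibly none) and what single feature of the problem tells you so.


Verdict: u-substitution — the only nontrivial dependence routes through sin(η), whose derivative supplies the leftover factor up to a constant multiple — u = sin(η) flattens it.


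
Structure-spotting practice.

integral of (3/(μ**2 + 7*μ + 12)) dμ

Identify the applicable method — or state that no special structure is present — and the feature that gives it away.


Best approach: partial fractions — a proper rational integrand over the factorable μ**2 + 7*μ + 12: partial fractions reduce it to elementary pieces.


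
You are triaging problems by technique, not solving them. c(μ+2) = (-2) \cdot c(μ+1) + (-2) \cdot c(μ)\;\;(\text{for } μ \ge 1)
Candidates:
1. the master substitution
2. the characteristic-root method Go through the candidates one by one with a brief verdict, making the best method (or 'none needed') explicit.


Best approach: the characteristic-root method — fixed numeric weights on consecutive terms and no forcing term added: the root method in its home territory.
- the master substitution — the recursion shifts the index rather than dividing it.
- the characteristic-root method — yes — fits the structure here.


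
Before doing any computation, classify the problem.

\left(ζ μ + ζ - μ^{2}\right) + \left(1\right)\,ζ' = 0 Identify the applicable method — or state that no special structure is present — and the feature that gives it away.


Technique: a linear integrating factor — the unknown enters only to the first power against a nonzero forcing term — the integrating-factor template applies directly.


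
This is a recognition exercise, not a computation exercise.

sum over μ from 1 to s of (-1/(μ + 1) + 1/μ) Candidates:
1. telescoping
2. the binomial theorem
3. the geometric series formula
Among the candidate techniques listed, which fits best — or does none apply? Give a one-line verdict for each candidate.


Verdict: telescoping — consecutive terms evaluate one function at adjacent indices (1/μ is its current value): one term's tail is the next term's head, so the chain collapses.
- telescoping — applicable, and directly so.
- the binomial theorem: no binomial coefficients pair up with complementary powers here.
- the geometric series formula: consecutive terms are not related by a fixed multiplier.


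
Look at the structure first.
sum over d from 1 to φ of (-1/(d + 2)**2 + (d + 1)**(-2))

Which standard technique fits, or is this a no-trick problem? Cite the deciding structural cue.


Method: telescoping — difference-of-shifts structure (each term adds (d + 1)**(-2), then subtracts its one-index-advanced value, which the following term adds back) leaves only the first and last pieces standing.


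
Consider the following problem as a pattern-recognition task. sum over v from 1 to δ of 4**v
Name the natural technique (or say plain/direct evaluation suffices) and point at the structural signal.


Verdict: the geometric series formula — term-over-term division gives 4 every time — index-free ratio, geometric sum formula applies.


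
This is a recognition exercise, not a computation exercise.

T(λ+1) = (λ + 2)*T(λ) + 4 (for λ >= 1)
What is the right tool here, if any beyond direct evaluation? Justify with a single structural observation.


Best approach: a summation factor — one-term recursion with variable weight λ + 2 is solved by product normalization, not by root-finding.


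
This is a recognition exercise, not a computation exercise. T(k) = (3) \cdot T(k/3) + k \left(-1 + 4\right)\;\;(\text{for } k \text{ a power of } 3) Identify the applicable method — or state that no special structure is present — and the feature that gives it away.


Verdict: the master substitution — the argument contracts 3-fold per step: reindex k exponentially and solve the linear recurrence in the new index.


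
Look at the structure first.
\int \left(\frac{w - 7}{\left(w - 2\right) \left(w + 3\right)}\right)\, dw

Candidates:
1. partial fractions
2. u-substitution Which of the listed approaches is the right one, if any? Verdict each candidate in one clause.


Diagnosis: partial fractions — a proper rational integrand whose denominator splits into simpler factors — decompose into partial fractions first.
- partial fractions: yes, a natural case for it.
- u-substitution — no subexpression of the integrand pairs with its own derivative as a factor — individual terms may offer their own substitutions, but any change of variable covering the whole integral would have to be constructed from outside the expression.


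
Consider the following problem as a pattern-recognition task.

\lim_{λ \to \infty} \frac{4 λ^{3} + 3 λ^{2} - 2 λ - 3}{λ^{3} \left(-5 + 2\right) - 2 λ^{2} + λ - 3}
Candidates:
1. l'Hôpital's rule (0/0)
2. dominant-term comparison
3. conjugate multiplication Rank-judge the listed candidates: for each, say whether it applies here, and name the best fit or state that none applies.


Diagnosis: dominant-term comparison — divide through by the highest power of λ; every lower-order term dies and the dominant terms decide the limit.
- l'Hôpital's rule (0/0): as a single quotient the expression runs to ∞/∞ at the limit point — an at-infinity form of the rule would apply, though the leading-growth comparison is the direct reading.
- dominant-term comparison — applies; the problem has the shape this method handles.
- conjugate multiplication — there are no radicals in tension whose conjugate would simplify matters.


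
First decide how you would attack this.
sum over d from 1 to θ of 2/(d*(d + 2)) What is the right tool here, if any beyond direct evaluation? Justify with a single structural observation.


Method: telescoping — the denominator's roots in 2/(d*(d + 2)) sit an integer apart: decomposition produces a self-cancelling chain.


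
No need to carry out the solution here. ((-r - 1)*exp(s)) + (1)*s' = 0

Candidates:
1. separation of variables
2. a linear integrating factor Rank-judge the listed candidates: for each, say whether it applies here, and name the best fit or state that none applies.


Diagnosis: separation of variables — separating collects all s-dependence with the derivative and leaves all r-dependence opposite: variables separate.
- separation of variables — yes, a natural case for it.
- a linear integrating factor: the unknown enters nonlinearly (through a power, a denominator, or a transcendental function), which the linear integrating-factor recipe cannot absorb as-is — any repair would come from a preliminary substitution, not the factor.


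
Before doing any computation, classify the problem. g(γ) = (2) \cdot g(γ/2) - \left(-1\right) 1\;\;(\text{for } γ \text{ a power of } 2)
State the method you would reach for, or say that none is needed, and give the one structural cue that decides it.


Verdict: the master substitution — the argument contracts 2-fold per step: reindex γ exponentially and solve the linear recurrence in the new index.


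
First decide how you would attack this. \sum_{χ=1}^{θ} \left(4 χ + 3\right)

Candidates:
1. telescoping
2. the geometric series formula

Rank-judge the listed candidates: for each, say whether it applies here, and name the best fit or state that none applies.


Technique: no special technique — nothing telescopes and nothing is geometric; polynomial terms in χ sum term by term.
- telescoping: writing out consecutive terms as given produces no pairwise cancellation.
- the geometric series formula: dividing successive terms gives an index-dependent quantity, not a constant.


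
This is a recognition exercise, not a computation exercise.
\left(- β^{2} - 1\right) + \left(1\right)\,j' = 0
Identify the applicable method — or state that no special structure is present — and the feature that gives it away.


Method: no special technique — the slope is a function of β alone, so integrate both sides directly.


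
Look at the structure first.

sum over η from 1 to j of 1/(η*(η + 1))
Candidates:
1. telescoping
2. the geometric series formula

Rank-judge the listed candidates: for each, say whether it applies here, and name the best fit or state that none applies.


Method: telescoping — split 1/(η*(η + 1)) by partial fractions and the pieces are one function at shifted arguments — interior terms cancel.
- telescoping: yes, a natural case for it.
- the geometric series formula: the ratio of consecutive terms depends on the index.


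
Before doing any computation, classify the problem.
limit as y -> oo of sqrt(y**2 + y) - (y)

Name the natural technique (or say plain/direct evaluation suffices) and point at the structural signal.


Verdict: conjugate multiplication — an infinity-minus-infinity difference with a surviving radical — multiply by the conjugate to cancel the divergence.


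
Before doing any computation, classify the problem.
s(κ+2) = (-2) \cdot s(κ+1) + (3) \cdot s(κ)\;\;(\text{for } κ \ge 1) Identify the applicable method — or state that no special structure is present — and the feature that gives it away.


Method: the characteristic-root method — no index-dependence in the weights and nothing inhomogeneous: classic characteristic-equation setup.


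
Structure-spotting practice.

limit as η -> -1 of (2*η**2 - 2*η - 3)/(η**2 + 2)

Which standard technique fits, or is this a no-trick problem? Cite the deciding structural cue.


Best approach: no special technique — the function is continuous at -1; evaluation is itself the limit, no machinery required.


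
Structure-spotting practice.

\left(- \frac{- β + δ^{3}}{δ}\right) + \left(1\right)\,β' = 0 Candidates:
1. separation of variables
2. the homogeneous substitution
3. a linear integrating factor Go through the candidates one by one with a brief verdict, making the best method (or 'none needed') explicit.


Best approach: a linear integrating factor — the unknown enters only to the first power against a nonzero forcing term — the integrating-factor template applies directly.
- separation of variables: the two dependences do not factor apart.
- the homogeneous substitution: the ratio substitution does not collapse this equation.
- a linear integrating factor: a fit — the right tool for this form.


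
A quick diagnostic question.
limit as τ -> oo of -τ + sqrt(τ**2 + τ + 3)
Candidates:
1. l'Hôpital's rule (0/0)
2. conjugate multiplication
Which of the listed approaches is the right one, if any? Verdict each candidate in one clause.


Diagnosis: conjugate multiplication — infinity minus infinity with a radical in play — multiply by the conjugate so the divergences of sqrt(τ**2 + τ + 3) and τ annihilate.
- l'Hôpital's rule (0/0): the expression is a difference driving to ∞ − ∞, not a 0/0 quotient — there is no ratio for the rule to differentiate.
- conjugate multiplication: applicable, and directly so.


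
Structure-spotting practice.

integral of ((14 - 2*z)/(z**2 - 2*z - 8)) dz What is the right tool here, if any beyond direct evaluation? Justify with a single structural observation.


Verdict: partial fractions — the factorization of z**2 - 2*z - 8 is the whole battle; after it, each term is a table integral.


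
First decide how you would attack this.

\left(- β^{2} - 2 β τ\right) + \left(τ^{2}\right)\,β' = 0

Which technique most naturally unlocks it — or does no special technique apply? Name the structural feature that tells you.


Method: the homogeneous substitution — the slope's numerator and denominator share total degree; set v = β/τ and the equation drops to separable form. This doubles as a Bernoulli equation in the unknown as written; the homogeneous route needs no setup at all.


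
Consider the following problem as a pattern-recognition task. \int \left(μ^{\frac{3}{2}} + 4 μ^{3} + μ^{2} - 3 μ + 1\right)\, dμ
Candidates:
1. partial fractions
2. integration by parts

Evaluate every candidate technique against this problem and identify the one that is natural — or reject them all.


Method: no special technique — a term-by-term power-rule job in μ; no substitution or rearrangement earns its keep here.
- partial fractions: the expression is not a ratio of polynomials that decomposes further.
- integration by parts — no split into a nonconstant polynomial times one of the standard kernels — exp, sine, or cosine of a linear argument, or a logarithm — applies here.


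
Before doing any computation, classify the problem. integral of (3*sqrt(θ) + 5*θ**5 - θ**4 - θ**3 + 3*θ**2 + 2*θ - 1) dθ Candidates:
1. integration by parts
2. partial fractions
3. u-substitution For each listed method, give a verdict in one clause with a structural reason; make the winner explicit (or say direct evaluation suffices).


Best approach: no special technique — scan for structure and find none: constant multiples of powers of θ, integrate directly.
- integration by parts — the nonconstant-polynomial-times-standard-kernel pattern (an exp, sine, cosine, or logarithm partner) is absent.
- partial fractions: the expression is not a ratio of polynomials that decomposes further.
- u-substitution: no subexpression of the integrand pairs with its own derivative as a factor — individual terms may offer their own substitutions, but any change of variable covering the whole integral would have to be constructed from outside the expression.


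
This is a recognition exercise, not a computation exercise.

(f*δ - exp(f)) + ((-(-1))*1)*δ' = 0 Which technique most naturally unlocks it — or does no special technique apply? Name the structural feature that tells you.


Verdict: a linear integrating factor — δ appears only to the first power with coefficient f — the classic integrating-factor setup.


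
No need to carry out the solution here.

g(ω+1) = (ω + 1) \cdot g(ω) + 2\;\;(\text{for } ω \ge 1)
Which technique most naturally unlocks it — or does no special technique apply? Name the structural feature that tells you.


Diagnosis: a summation factor — an index-dependent multiplier ω + 1 rules out characteristic roots; a summation factor converts it to a pure difference.


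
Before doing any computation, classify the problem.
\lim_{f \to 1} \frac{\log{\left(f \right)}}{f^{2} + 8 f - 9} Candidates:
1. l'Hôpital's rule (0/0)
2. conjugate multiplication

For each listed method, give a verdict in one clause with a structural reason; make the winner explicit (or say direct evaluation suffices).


Method: l'Hôpital's rule (0/0) — substituting 1 gives 0 over 0; differentiate top and bottom once and re-evaluate. A local series expansion at the point resolves it as well; the rule is the packaged version of that step.
- l'Hôpital's rule (0/0): applicable, and directly so.
- conjugate multiplication: rationalization has no target — no divergent radical difference appears.


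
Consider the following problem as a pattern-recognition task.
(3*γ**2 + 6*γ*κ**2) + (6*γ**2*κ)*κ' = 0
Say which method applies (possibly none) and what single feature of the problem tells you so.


Method: the exact-equation method — the mixed-partials test passes for 3*γ**2 + 6*γ*κ**2 and 6*γ**2*κ, so a potential function exists as presented.


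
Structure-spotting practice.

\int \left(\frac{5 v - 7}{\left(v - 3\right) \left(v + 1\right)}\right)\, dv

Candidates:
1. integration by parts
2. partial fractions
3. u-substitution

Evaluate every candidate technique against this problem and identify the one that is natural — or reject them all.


Best approach: partial fractions — the bottom factors while the top stays lower-degree — split into simple fractions and integrate piece by piece.
- integration by parts: no split into a nonconstant polynomial times one of the standard kernels — exp, sine, or cosine of a linear argument, or a logarithm — applies here.
- partial fractions — yes — fits the structure here.
- u-substitution — no subexpression of the integrand pairs with its own derivative as a factor — individual terms may offer their own substitutions, but any change of variable covering the whole integral would have to be constructed from outside the expression.


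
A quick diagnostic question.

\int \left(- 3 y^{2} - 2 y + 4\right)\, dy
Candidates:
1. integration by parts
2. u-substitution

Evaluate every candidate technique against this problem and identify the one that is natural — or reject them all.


Method: no special technique — the integrand is a sum of constant multiples of powers of y — integrate term by term.
- integration by parts: splitting off a factor buys nothing — the integrand integrates directly without parts.
- u-substitution — no substitution does more than relabel what direct integration already handles.


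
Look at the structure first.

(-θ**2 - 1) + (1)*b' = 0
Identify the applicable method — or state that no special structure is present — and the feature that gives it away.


Best approach: no special technique — the slope is a function of θ alone, so integrate both sides directly.


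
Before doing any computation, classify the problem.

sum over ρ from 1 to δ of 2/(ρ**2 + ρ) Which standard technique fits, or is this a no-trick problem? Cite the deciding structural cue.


Method: telescoping — 2/(ρ**2 + ρ) hides a difference of shifted reciprocals — decompose it and the middle of the sum vanishes.


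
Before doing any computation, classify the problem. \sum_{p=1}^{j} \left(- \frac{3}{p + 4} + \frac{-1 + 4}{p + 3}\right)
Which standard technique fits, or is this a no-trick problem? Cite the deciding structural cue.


Method: telescoping — the piece each term subtracts is \frac{-1 + 4}{p + 3} advanced by one index, and it reappears with a plus sign leading the following term — the sum collapses to its boundary terms.


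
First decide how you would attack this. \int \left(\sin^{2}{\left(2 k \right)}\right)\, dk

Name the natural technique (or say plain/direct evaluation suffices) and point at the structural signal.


Verdict: a trigonometric identity — the exponent on \sin^{2}{\left(2 k \right)} is even — the power-reduction identity is the standard preprocessing step.


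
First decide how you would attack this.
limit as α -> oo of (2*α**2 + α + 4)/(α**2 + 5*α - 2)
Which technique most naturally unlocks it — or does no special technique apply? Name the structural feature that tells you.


Verdict: dominant-term comparison — growth-rate triage: the leading powers of α decide the limit, everything else is noise. Viewed as a single quotient this is an ∞/∞ form — an at-infinity application of l'Hôpital's rule would also resolve it; comparing leading growth reads the answer without differentiating.


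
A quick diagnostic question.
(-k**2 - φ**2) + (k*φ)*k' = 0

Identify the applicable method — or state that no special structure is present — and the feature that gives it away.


Method: the homogeneous substitution — the slope is degree-zero homogeneous: the ratio substitution v = k/φ collapses it. A Bernoulli rewrite works here as the equation stands — the homogeneous substitution is the more immediate reading.


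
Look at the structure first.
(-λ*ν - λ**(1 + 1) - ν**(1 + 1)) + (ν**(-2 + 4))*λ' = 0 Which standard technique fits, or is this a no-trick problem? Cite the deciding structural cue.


Diagnosis: the homogeneous substitution — the slope is degree-zero homogeneous: the ratio substitution v = λ/ν collapses it.


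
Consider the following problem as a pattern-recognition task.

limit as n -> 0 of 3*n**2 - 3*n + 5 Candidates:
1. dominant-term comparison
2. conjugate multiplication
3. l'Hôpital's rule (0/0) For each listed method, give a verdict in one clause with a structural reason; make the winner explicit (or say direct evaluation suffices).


Method: no special technique — no zero denominators, no indeterminate clash at 0 — substitute and read off the value.
- dominant-term comparison — this limit is not decided by comparing polynomial growth at infinity.
- conjugate multiplication: there are no radicals in tension whose conjugate would simplify matters.
- l'Hôpital's rule (0/0): substituting the point gives a finite value outright — there is no indeterminate clash to repair.


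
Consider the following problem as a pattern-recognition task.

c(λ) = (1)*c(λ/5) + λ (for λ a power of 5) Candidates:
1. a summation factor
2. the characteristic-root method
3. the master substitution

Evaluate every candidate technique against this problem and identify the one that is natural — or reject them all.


Technique: the master substitution — the index is divided (λ/5), not shifted — substitute λ = 5^m to straighten it into a shift recurrence.
- a summation factor: a divided-index call is outside the fixed-shift first-order family a summation factor normalizes.
- the characteristic-root method: the recursion divides its index rather than shifting it — outside the constant-shift family the root method covers.
- the master substitution — yes, a natural case for it.


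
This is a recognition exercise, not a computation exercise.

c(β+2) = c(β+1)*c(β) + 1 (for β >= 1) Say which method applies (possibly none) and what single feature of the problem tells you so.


Verdict: no special technique — the unknown sequence enters the update nonlinearly, so no linear method fits the recurrence as written — direct iteration remains.


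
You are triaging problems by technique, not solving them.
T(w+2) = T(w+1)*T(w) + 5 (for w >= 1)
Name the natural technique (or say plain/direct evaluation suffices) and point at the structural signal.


Technique: no special technique — a nonlinear dependence on earlier terms breaks linearity, and with it every superposition-based closed form.


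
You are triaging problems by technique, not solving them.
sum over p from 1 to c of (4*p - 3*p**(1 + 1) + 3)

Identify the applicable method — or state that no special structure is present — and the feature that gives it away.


Diagnosis: no special technique — no ratio, no shift structure, no binomial pattern: sum the constant-multiple powers of p with known formulas.


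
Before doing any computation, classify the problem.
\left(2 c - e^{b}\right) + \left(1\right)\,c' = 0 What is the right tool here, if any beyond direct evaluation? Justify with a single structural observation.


Technique: a linear integrating factor — linear in the unknown with genuine forcing: multiply through by the exponential of the integrated coefficient and the left side closes into one derivative.


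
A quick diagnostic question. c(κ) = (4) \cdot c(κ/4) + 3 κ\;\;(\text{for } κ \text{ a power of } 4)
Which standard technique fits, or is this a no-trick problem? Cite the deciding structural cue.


Diagnosis: the master substitution — the argument contracts 4-fold per step: reindex κ exponentially and solve the linear recurrence in the new index.


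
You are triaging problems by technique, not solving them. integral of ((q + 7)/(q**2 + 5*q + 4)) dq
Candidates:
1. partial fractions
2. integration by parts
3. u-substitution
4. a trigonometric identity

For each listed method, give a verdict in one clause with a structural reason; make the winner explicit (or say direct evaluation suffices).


Technique: partial fractions — the denominator q**2 + 5*q + 4 factors, so the quotient decomposes into elementary partial fractions term by term.
- partial fractions: yes — fits the structure here.
- integration by parts: no split into a nonconstant polynomial times one of the standard kernels — exp, sine, or cosine of a linear argument, or a logarithm — applies here.
- u-substitution: no subexpression of the integrand serves as a whole-integral substitution inner — individual terms may offer their own, but none carries its derivative as a factor of the full integrand; a working change of variable would have to be constructed from outside the expression.
- a trigonometric identity — there is no trigonometric structure at all — the integrand carries no sine or cosine to rewrite.


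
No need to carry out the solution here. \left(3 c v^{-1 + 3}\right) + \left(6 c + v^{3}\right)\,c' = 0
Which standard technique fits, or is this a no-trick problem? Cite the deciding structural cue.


Verdict: the exact-equation method — this form is already the differential of something: the matching mixed partials of 3 c v^{-1 + 3} and 6 c + v^{3} prove it.


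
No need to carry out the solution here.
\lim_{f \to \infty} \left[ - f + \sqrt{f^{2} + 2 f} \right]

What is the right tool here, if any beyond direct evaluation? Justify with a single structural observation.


Method: conjugate multiplication — two divergent pieces with a minus sign between them and a radical in the mix: rationalize \sqrt{f^{2} + 2 f} - f before any limit law applies.


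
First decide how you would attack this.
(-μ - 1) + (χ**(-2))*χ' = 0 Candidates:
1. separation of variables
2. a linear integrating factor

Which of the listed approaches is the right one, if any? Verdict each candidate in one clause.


Method: separation of variables — one side of the product carries the independent variable, the other the unknown — the textbook separation shape.
- separation of variables — yes, a natural case for it.
- a linear integrating factor — the unknown enters nonlinearly (through a power, a denominator, or a transcendental function), which the linear integrating-factor recipe cannot absorb as-is — any repair would come from a preliminary substitution, not the factor.


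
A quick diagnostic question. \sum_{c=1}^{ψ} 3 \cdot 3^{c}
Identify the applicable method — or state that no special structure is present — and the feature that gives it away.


Verdict: the geometric series formula — check a ratio of consecutive terms: it is 3, independent of the index, so the geometric formula closes the sum.


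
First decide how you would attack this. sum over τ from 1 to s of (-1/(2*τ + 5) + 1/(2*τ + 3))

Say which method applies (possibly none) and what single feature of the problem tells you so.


Technique: telescoping — the summand is built as 1/(2*τ + 3) minus its own successor — adjacent terms annihilate down the line.


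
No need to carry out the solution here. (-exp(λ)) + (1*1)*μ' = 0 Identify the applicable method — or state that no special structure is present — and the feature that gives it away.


Best approach: no special technique — with μ absent the equation is not coupled at all: direct integration in λ.


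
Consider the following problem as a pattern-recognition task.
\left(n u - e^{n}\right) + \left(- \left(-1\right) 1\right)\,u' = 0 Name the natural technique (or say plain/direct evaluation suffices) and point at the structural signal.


Diagnosis: a linear integrating factor — linear in the unknown with genuine forcing: multiply through by the exponential of the integrated coefficient and the left side closes into one derivative.


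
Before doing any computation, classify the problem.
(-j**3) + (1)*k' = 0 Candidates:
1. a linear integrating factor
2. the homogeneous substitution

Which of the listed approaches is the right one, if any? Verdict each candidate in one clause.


Method: no special technique — solved for the derivative, k never appears on the right — this is a direct integration in j, not a differential-equations problem at heart.
- a linear integrating factor: with the unknown absent the integrating factor is a formality; direct integration is the working structure.
- the homogeneous substitution: the slope changes under joint rescaling, failing the degree-zero test.


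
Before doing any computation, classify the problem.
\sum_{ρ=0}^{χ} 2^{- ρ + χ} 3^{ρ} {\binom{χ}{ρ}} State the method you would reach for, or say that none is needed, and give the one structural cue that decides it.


Best approach: the binomial theorem — binomial coefficients against complementary powers of 3 and 2: recognize the binomial expansion and resum.


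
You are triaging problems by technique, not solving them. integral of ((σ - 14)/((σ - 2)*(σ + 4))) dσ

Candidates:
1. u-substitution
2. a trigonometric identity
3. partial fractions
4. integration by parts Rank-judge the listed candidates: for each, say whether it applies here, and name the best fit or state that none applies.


Technique: partial fractions — a proper rational integrand whose denominator splits into simpler factors — decompose into partial fractions first.
- u-substitution: no subexpression of the integrand pairs with its own derivative as a factor — individual terms may offer their own substitutions, but any change of variable covering the whole integral would have to be constructed from outside the expression.
- a trigonometric identity: there is no trigonometric structure at all — the integrand carries no sine or cosine to rewrite.
- partial fractions: applies; the problem has the shape this method handles.
- integration by parts: the integrand does not split as a nonconstant polynomial times an exp, sine, cosine of a linear argument, or logarithm — no polynomial-kernel parts product to differentiate one side of.


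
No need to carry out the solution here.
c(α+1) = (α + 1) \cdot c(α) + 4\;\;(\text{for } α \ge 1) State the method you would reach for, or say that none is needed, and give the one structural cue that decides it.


Diagnosis: a summation factor — it is first-order linear but the coefficient α + 1 depends on the index, so multiply through by a summation factor to telescope it.


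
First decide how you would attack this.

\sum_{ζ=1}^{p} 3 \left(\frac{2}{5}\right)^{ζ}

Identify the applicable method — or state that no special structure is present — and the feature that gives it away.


Technique: the geometric series formula — each summand is the previous one scaled by \frac{2}{5}; that constant multiplier is itself the geometric structure.


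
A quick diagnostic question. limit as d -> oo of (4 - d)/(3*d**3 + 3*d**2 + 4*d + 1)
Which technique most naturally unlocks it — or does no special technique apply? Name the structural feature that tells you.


Verdict: dominant-term comparison — growth-rate triage: the leading powers of d decide the limit, everything else is noise. Differentiating the expression as a single quotient would eventually settle it as well; matching dominant growth settles it immediately.


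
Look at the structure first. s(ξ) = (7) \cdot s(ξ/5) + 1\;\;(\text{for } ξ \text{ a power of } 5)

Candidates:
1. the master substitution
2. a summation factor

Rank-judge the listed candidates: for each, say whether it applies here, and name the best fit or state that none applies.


Diagnosis: the master substitution — the argument shrinks by the factor 5, so measure the index on a logarithmic scale and the recursion becomes a shift.
- the master substitution: a fit — the right tool for this form.
- a summation factor: a divided-index call is outside the fixed-shift first-order family a summation factor normalizes.


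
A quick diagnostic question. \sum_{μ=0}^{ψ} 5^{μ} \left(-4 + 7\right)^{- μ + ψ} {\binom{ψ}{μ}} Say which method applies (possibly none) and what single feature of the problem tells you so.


Method: the binomial theorem — {\binom{ψ}{μ}} weighting matched powers of 5 and (-4 + 7) is the expanded form of (5 + (-4 + 7))^ψ — fold it back up.


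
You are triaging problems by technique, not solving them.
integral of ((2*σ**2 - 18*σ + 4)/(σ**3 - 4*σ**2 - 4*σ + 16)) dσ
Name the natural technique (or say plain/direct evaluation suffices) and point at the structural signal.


Technique: partial fractions — with σ**3 - 4*σ**2 - 4*σ + 16 factorable and the degree on top strictly smaller, simple-fraction decomposition is immediate.


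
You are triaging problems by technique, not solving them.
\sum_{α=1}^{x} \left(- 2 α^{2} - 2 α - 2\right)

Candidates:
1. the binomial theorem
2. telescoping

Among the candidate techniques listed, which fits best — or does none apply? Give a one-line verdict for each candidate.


Technique: no special technique — the sum is polynomial through and through; closed forms for each power of α finish it directly.
- the binomial theorem — there is no sum-raised-to-a-power identity hiding in these terms.
- telescoping: the terms as presented offer no neighboring cancellation — a telescoping rewrite may exist, but the displayed structure does not hand one over.


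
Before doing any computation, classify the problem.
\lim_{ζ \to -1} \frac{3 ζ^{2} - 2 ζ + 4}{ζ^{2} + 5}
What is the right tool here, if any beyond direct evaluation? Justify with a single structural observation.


Technique: no special technique — nothing blocks direct substitution at -1: plug in and finish.


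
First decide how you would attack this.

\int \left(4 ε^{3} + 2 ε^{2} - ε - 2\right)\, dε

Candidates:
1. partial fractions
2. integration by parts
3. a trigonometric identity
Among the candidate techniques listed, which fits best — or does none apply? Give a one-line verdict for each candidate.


Technique: no special technique — every term is a constant multiple of a power of ε; term-wise power-rule integration needs no preliminary transformation.
- partial fractions: there is no rational-function structure to decompose.
- integration by parts — splitting off a factor buys nothing — the integrand integrates directly without parts.
- a trigonometric identity — no sine or cosine appears, so there is nothing for a trigonometric identity to act on.


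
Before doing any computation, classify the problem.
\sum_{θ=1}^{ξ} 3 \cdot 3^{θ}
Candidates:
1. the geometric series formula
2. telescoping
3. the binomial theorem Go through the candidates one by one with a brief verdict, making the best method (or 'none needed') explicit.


Diagnosis: the geometric series formula — check a ratio of consecutive terms: it is 3, independent of the index, so the geometric formula closes the sum.
- the geometric series formula: applicable, and directly so.
- telescoping: the terms as presented offer no neighboring cancellation — a telescoping rewrite may exist, but the displayed structure does not hand one over.
- the binomial theorem: the terms do not reassemble into a binomial power.


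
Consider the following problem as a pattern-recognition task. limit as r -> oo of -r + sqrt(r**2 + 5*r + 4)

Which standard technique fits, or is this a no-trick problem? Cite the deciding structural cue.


Method: conjugate multiplication — divergence minus divergence hides a finite answer — expose it by pairing sqrt(r**2 + 5*r + 4) - r with its conjugate.


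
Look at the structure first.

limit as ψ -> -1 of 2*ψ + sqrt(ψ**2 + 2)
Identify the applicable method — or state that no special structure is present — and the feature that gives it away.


Method: no special technique — no zero denominators, no indeterminate clash at -1 — substitute and read off the value.


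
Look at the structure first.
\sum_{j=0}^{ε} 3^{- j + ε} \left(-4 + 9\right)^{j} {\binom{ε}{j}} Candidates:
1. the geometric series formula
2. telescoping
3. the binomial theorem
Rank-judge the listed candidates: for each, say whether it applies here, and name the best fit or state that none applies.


Best approach: the binomial theorem — the summand is term j of a binomial expansion in (-4 + 9) and 3; the whole sum is a single power.
- the geometric series formula — consecutive terms are not related by a fixed multiplier.
- telescoping: as presented, consecutive terms share no shifted copy to cancel against — no rewrite is on display to change that.
- the binomial theorem: applies; the problem has the shape this method handles.


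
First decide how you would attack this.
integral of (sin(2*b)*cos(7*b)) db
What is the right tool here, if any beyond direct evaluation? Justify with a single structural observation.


Method: a trigonometric identity — split sin(2*b)*cos(7*b) with the angle-addition identities: the resulting sum integrates term by term.


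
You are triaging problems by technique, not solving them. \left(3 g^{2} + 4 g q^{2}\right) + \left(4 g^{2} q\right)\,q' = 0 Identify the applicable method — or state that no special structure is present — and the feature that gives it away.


Method: the exact-equation method — checking ∂/∂q of 3 g^{2} + 4 g q^{2} against ∂/∂g of 4 g^{2} q: they match — the equation is exact as it stands.
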